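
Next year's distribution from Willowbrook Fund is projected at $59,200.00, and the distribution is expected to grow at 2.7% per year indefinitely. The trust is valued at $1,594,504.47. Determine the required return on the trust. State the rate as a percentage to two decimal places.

P = D₁/(r − g) ⇒ r = D₁/P + g = $59,200.0000/$1,594,504.47 + 0.027 = 0.037128 + 0.027 = 0.064128

6.41%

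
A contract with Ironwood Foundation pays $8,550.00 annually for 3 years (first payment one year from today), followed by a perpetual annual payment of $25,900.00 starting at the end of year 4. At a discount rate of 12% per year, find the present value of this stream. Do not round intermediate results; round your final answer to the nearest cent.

PV of 3-year annuity: $8,550.00 × [1 − (1+0.12)^−3] / 0.12 = 20535.65734
Perpetuity value at year 3: $25,900.00 / 0.12 = 215833.33333
PV of perpetuity: 215833.33333 / (1+0.12)^3 = 153625.90349
Total PV = 20535.65734 + 153625.90349 = 174161.56083

$174161.56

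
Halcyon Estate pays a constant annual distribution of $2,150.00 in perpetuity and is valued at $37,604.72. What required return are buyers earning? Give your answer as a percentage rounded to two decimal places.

P = C/r ⇒ r = C/P = $2,150.00/$37,604.72 = 0.057174

5.72%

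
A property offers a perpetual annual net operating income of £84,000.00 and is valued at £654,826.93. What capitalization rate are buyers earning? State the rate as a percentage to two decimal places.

12.83%

P = C/r ⇒ r = C/P = £84,000.00/£654,826.93 = 0.128278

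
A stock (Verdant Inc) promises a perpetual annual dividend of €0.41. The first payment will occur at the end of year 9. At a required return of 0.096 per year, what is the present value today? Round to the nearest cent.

Value at end of year 8: C / r = €0.41 / 0.096 = €4.2708
Discount to today: PV = €4.2708 / (1 + 0.096)^8 = €4.2708 / 2.082018 = €2.05

€2.05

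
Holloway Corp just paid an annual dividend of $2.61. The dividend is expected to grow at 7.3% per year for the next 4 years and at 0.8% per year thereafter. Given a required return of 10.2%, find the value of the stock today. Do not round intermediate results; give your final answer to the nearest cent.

D_1 = 2.80053
D_2 = 3.00497
D_3 = 3.22433
D_4 = 3.45971
Terminal value at year 4: TV = D_4×(1+g_2)/(r−g_2) = 3.48739/0.094 = 37.09984
P_0 = D_1/(1+r)^1 + D_2/(1+r)^2 + D_3/(1+r)^3 + D_4/(1+r)^4 + TV/(1+r)^4
    = 2.54132 + 2.47444 + 2.40932 + 2.34592 + 25.15624 = 34.92723

$34.93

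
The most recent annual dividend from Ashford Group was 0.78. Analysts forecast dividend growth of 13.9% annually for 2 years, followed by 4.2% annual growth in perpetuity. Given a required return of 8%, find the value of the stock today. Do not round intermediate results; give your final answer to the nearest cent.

D_1 = 0.88842
D_2 = 1.01191
Terminal value at year 2: TV = D_2×(1+g_2)/(r−g_2) = 1.05441/0.038 = 27.74765
P_0 = D_1/(1+r)^1 + D_2/(1+r)^2 + TV/(1+r)^2
    = 0.82261 + 0.86755 + 23.78914 = 25.47930

25.48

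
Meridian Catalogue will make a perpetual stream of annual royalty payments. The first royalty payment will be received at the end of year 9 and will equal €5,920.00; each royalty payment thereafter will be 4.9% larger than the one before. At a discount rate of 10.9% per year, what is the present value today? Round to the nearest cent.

€43123.91

Value at end of year 8: C₁ / (r − g) = €5,920.00 / (0.109 − 0.049) = €98,666.6667
Discount to today: PV = €98,666.6667 / (1 + 0.109)^8 = €98,666.6667 / 2.287981 = €43,123.91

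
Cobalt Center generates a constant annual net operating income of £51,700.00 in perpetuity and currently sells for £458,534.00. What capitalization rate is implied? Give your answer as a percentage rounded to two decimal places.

11.28%

P = C/r ⇒ r = C/P = £51,700.00/£458,534.00 = 0.112751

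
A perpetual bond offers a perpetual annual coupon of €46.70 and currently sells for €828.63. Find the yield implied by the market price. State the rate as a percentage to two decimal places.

P = C/r ⇒ r = C/P = €46.70/€828.63 = 0.056358

5.64%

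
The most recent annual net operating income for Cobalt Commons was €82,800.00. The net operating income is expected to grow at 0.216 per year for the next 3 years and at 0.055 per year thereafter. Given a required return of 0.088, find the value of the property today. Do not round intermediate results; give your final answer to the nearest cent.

D_1 = 100684.80000
D_2 = 122432.71680
D_3 = 148878.18363
Terminal value at year 3: TV = D_3×(1+g_2)/(r−g_2) = 157066.48373/0.033 = 4759590.41601
P_0 = D_1/(1+r)^1 + D_2/(1+r)^2 + D_3/(1+r)^3 + TV/(1+r)^3
    = 92541.17647 + 103428.37370 + 115596.41767 + 3695582.44361 = 4007148.41145

€4007148.41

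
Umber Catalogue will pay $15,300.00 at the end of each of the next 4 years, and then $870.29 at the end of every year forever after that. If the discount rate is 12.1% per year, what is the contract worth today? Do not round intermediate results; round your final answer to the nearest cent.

PV of 4-year annuity: $15,300.00 × [1 − (1+0.121)^−4] / 0.121 = 46373.74006
Perpetuity value at year 4: $870.29 / 0.121 = 7192.47934
PV of perpetuity: 7192.47934 / (1+0.121)^4 = 4554.66220
Total PV = 46373.74006 + 4554.66220 = 50928.40226

$50928.40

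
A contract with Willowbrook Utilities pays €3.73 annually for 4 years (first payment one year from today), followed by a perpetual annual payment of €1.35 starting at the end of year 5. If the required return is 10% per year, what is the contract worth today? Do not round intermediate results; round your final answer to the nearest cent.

PV of 4-year annuity: €3.73 × [1 − (1+0.1)^−4] / 0.1 = 11.82360
Perpetuity value at year 4: €1.35 / 0.1 = 13.50000
PV of perpetuity: 13.50000 / (1+0.1)^4 = 9.22068
Total PV = 11.82360 + 9.22068 = 21.04428

€21.04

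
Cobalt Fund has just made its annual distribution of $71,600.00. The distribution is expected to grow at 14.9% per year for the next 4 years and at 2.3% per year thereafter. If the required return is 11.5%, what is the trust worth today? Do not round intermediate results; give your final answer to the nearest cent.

$1206713.03

D_1 = 82268.40000
D_2 = 94526.39160
D_3 = 108610.82395
D_4 = 124793.83672
Terminal value at year 4: TV = D_4×(1+g_2)/(r−g_2) = 127664.09496/0.092 = 1387653.20610
P_0 = D_1/(1+r)^1 + D_2/(1+r)^2 + D_3/(1+r)^3 + D_4/(1+r)^4 + TV/(1+r)^4
    = 73783.31839 + 76033.21330 + 78351.71487 + 80740.91514 + 897803.87163 = 1206713.03332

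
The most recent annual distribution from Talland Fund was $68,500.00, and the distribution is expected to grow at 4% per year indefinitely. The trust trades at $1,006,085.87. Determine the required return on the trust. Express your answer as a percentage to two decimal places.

11.08%

D₁ = $68,500.00 × 1.04 = $71,240.0000
P = D₁/(r − g) ⇒ r = D₁/P + g = $71,240.0000/$1,006,085.87 + 0.04 = 0.070809 + 0.04 = 0.110809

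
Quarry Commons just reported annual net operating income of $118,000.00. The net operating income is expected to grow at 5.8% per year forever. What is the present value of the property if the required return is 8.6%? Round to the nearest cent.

$4458714.29

D₁ = D₀ × (1 + g) = $118,000.00 × 1.058 = $124,844.0000
Growing perpetuity: P = D₁ / (r − g) = $124,844.0000 / (0.086 − 0.058) = $4,458,714.29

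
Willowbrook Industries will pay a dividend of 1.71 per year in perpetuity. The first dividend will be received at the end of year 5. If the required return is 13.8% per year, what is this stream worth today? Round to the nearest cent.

7.39

Value at end of year 4: C / r = 1.71 / 0.138 = 12.3913
Discount to today: PV = 12.3913 / (1 + 0.138)^4 = 12.3913 / 1.677139 = 7.39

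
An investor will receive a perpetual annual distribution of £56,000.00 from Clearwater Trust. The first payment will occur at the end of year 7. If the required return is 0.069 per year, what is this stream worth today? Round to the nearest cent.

£543841.95

Value at end of year 6: C / r = £56,000.00 / 0.069 = £811,594.2029
Discount to today: PV = £811,594.2029 / (1 + 0.069)^6 = £811,594.2029 / 1.492335 = £543,841.95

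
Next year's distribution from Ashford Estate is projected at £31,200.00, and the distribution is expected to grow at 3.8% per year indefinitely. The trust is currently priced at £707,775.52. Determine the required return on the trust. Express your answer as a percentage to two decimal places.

P = D₁/(r − g) ⇒ r = D₁/P + g = £31,200.0000/£707,775.52 + 0.038 = 0.044082 + 0.038 = 0.082082

8.21%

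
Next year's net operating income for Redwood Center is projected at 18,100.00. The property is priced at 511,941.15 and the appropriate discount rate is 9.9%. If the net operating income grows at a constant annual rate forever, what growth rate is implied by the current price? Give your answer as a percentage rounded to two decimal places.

6.36%

P = D₁/(r−g) ⇒ g = r − D₁/P = 0.099 − 18,100.00/511,941.15 = 0.063644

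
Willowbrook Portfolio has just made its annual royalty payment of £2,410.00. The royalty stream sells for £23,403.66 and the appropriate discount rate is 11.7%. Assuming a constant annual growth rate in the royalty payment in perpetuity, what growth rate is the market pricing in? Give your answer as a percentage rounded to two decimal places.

1.27%

P = D₀(1+g)/(r−g) ⇒ P(r−g) = D₀(1+g) ⇒ g(P+D₀) = P·r − D₀
g = (P·r − D₀)/(P + D₀) = (£23,403.66×0.117 − £2,410.00) / (£23,403.66 + £2,410.00) = 0.012715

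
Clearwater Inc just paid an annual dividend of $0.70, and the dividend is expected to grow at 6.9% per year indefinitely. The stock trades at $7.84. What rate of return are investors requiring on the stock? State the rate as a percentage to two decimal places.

D₁ = $0.70 × 1.069 = $0.7483
P = D₁/(r − g) ⇒ r = D₁/P + g = $0.7483/$7.84 + 0.069 = 0.095446 + 0.069 = 0.164446

16.44%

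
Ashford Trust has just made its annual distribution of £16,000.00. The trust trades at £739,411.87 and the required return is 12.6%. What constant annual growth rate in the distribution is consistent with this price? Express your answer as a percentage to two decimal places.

10.22%

P = D₀(1+g)/(r−g) ⇒ P(r−g) = D₀(1+g) ⇒ g(P+D₀) = P·r − D₀
g = (P·r − D₀)/(P + D₀) = (£739,411.87×0.126 − £16,000.00) / (£739,411.87 + £16,000.00) = 0.102151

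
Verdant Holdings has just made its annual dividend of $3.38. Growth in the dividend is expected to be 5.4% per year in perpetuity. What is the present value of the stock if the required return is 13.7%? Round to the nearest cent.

D₁ = D₀ × (1 + g) = $3.38 × 1.054 = $3.5625
Growing perpetuity: P = D₁ / (r − g) = $3.5625 / (0.137 − 0.054) = $42.92

$42.92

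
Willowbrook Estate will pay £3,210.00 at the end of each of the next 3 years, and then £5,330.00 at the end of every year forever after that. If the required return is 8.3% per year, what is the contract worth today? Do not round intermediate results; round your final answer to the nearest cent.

PV of 3-year annuity: £3,210.00 × [1 − (1+0.083)^−3] / 0.083 = 8227.90470
Perpetuity value at year 3: £5,330.00 / 0.083 = 64216.86747
PV of perpetuity: 64216.86747 / (1+0.083)^3 = 50554.95717
Total PV = 8227.90470 + 50554.95717 = 58782.86187

£58782.86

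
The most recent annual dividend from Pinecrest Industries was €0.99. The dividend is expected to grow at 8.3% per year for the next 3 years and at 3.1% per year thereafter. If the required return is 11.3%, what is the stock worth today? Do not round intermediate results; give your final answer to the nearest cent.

€14.28

D_1 = 1.07217
D_2 = 1.16116
D_3 = 1.25754
Terminal value at year 3: TV = D_3×(1+g_2)/(r−g_2) = 1.29652/0.082 = 15.81122
P_0 = D_1/(1+r)^1 + D_2/(1+r)^2 + D_3/(1+r)^3 + TV/(1+r)^3
    = 0.96332 + 0.93735 + 0.91208 + 11.46779 = 14.28054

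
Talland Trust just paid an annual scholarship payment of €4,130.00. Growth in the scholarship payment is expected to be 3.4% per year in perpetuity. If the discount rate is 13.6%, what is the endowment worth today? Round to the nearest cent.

€41866.86

D₁ = D₀ × (1 + g) = €4,130.00 × 1.034 = €4,270.4200
Growing perpetuity: P = D₁ / (r − g) = €4,270.4200 / (0.136 − 0.034) = €41,866.86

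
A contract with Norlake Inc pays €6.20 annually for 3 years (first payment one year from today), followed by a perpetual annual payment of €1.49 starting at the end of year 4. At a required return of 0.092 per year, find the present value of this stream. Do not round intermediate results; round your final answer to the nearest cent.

PV of 3-year annuity: €6.20 × [1 − (1+0.092)^−3] / 0.092 = 15.63825
Perpetuity value at year 3: €1.49 / 0.092 = 16.19565
PV of perpetuity: 16.19565 / (1+0.092)^3 = 12.43743
Total PV = 15.63825 + 12.43743 = 28.07568

€28.08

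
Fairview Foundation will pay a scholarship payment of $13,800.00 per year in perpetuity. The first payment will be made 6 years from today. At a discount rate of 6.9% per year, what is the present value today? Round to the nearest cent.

Value at end of year 5: C / r = $13,800.00 / 0.069 = $200,000.0000
Discount to today: PV = $200,000.0000 / (1 + 0.069)^5 = $200,000.0000 / 1.396010 = $143,265.45

$143265.45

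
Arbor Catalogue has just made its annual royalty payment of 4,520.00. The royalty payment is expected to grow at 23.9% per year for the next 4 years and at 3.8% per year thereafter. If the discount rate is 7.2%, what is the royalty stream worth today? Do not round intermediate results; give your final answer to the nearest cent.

D_1 = 5600.28000
D_2 = 6938.74692
D_3 = 8597.10743
D_4 = 10651.81611
Terminal value at year 4: TV = D_4×(1+g_2)/(r−g_2) = 11056.58512/0.034 = 325193.68008
P_0 = D_1/(1+r)^1 + D_2/(1+r)^2 + D_3/(1+r)^3 + D_4/(1+r)^4 + TV/(1+r)^4
    = 5224.14179 + 6037.97731 + 6978.59505 + 8065.74558 + 246242.46804 = 272548.92777

272548.93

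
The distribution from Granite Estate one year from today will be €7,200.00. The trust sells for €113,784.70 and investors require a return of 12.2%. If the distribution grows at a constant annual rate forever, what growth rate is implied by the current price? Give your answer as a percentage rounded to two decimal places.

5.87%

P = D₁/(r−g) ⇒ g = r − D₁/P = 0.122 − €7,200.00/€113,784.70 = 0.058723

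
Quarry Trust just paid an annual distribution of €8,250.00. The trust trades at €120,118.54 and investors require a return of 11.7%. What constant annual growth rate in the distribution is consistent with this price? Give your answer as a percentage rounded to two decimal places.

P = D₀(1+g)/(r−g) ⇒ P(r−g) = D₀(1+g) ⇒ g(P+D₀) = P·r − D₀
g = (P·r − D₀)/(P + D₀) = (€120,118.54×0.117 − €8,250.00) / (€120,118.54 + €8,250.00) = 0.045213

4.52%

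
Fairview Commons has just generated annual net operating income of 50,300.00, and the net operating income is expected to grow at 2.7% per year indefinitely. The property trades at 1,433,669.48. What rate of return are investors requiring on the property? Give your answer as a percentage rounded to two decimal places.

6.30%

D₁ = 50,300.00 × 1.027 = 51,658.1000
P = D₁/(r − g) ⇒ r = D₁/P + g = 51,658.1000/1,433,669.48 + 0.027 = 0.036032 + 0.027 = 0.063032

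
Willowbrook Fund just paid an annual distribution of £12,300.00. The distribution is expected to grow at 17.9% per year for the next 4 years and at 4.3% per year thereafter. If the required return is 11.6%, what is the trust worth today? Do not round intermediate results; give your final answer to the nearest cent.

D_1 = 14501.70000
D_2 = 17097.50430
D_3 = 20157.95757
D_4 = 23766.23197
Terminal value at year 4: TV = D_4×(1+g_2)/(r−g_2) = 24788.17995/0.073 = 339564.10890
P_0 = D_1/(1+r)^1 + D_2/(1+r)^2 + D_3/(1+r)^3 + D_4/(1+r)^4 + TV/(1+r)^4
    = 12994.35484 + 13727.90713 + 14502.86963 + 15321.58001 + 218909.69794 = 275456.40954

£275456.41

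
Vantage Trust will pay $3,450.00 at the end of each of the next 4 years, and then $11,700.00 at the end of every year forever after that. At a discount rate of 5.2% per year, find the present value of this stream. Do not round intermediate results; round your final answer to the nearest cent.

PV of 4-year annuity: $3,450.00 × [1 − (1+0.052)^−4] / 0.052 = 12176.90764
Perpetuity value at year 4: $11,700.00 / 0.052 = 225000.00000
PV of perpetuity: 225000.00000 / (1+0.052)^4 = 183704.40017
Total PV = 12176.90764 + 183704.40017 = 195881.30781

$195881.31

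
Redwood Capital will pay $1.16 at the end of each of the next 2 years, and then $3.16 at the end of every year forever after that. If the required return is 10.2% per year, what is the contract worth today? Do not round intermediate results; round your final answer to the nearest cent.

$27.52

PV of 2-year annuity: $1.16 × [1 − (1+0.102)^−2] / 0.102 = 2.00783
Perpetuity value at year 2: $3.16 / 0.102 = 30.98039
PV of perpetuity: 30.98039 / (1+0.102)^2 = 25.51078
Total PV = 2.00783 + 25.51078 = 27.51861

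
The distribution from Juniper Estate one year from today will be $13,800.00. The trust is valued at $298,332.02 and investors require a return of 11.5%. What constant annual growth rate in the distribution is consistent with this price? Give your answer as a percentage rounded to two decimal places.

P = D₁/(r−g) ⇒ g = r − D₁/P = 0.115 − $13,800.00/$298,332.02 = 0.068743

6.87%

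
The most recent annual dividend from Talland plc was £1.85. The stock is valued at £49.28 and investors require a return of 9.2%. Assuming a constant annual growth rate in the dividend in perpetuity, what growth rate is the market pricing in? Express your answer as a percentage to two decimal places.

5.25%

P = D₀(1+g)/(r−g) ⇒ P(r−g) = D₀(1+g) ⇒ g(P+D₀) = P·r − D₀
g = (P·r − D₀)/(P + D₀) = (£49.28×0.092 − £1.85) / (£49.28 + £1.85) = 0.052489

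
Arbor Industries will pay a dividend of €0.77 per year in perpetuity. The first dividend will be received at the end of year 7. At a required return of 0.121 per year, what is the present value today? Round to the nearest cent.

Value at end of year 6: C / r = €0.77 / 0.121 = €6.3636
Discount to today: PV = €6.3636 / (1 + 0.121)^6 = €6.3636 / 1.984420 = €3.21

€3.21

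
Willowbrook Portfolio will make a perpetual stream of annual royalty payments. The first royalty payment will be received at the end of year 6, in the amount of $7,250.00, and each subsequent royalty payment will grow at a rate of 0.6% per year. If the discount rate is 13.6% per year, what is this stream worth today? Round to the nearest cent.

Value at end of year 5: C₁ / (r − g) = $7,250.00 / (0.136 − 0.006) = $55,769.2308
Discount to today: PV = $55,769.2308 / (1 + 0.136)^5 = $55,769.2308 / 1.891872 = $29,478.34

$29478.34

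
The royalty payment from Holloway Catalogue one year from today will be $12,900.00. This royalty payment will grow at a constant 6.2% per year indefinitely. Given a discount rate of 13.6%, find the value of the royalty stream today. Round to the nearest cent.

Growing perpetuity: P = D₁ / (r − g) = $12,900.0000 / (0.136 − 0.062) = $174,324.32

$174324.32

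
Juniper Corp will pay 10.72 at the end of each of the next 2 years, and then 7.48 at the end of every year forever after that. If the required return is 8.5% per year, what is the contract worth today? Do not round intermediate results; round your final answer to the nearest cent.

93.74

PV of 2-year annuity: 10.72 × [1 − (1+0.085)^−2] / 0.085 = 18.98635
Perpetuity value at year 2: 7.48 / 0.085 = 88.00000
PV of perpetuity: 88.00000 / (1+0.085)^2 = 74.75207
Total PV = 18.98635 + 74.75207 = 93.73841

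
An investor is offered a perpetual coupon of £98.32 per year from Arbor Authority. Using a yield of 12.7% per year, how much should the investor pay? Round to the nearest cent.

Level perpetuity: PV = C / r = £98.32 / 0.127 = £774.17

£774.17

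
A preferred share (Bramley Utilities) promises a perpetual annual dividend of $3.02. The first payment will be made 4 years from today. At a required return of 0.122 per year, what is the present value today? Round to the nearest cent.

Value at end of year 3: C / r = $3.02 / 0.122 = $24.7541
Discount to today: PV = $24.7541 / (1 + 0.122)^3 = $24.7541 / 1.412468 = $17.53

$17.53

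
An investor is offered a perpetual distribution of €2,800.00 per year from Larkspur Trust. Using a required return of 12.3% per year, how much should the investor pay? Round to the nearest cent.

Level perpetuity: PV = C / r = €2,800.00 / 0.123 = €22,764.23

€22764.23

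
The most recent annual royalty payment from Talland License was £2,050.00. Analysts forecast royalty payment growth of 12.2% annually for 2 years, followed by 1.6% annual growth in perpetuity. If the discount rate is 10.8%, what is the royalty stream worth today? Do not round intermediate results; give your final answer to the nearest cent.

£27392.89

D_1 = 2300.10000
D_2 = 2580.71220
Terminal value at year 2: TV = D_2×(1+g_2)/(r−g_2) = 2622.00360/0.092 = 28500.03908
P_0 = D_1/(1+r)^1 + D_2/(1+r)^2 + TV/(1+r)^2
    = 2075.90253 + 2102.13234 + 23214.85282 = 27392.88769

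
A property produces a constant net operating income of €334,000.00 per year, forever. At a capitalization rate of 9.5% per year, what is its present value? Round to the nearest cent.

€3515789.47

Level perpetuity: PV = C / r = €334,000.00 / 0.095 = €3,515,789.47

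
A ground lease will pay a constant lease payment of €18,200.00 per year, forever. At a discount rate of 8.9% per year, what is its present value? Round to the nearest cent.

€204494.38

Level perpetuity: PV = C / r = €18,200.00 / 0.089 = €204,494.38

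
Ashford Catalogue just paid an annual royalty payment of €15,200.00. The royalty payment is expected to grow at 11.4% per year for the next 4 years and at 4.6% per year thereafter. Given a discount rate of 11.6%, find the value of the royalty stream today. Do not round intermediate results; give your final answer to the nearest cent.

€286035.70

D_1 = 16932.80000
D_2 = 18863.13920
D_3 = 21013.53707
D_4 = 23409.08029
Terminal value at year 4: TV = D_4×(1+g_2)/(r−g_2) = 24485.89799/0.07 = 349798.54269
P_0 = D_1/(1+r)^1 + D_2/(1+r)^2 + D_3/(1+r)^3 + D_4/(1+r)^4 + TV/(1+r)^4
    = 15172.75986 + 15145.56853 + 15118.42593 + 15091.33198 + 225507.61790 = 286035.70420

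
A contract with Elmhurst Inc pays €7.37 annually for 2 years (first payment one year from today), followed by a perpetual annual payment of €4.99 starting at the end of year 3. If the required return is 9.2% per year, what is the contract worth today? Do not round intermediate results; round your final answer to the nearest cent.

PV of 2-year annuity: €7.37 × [1 − (1+0.092)^−2] / 0.092 = 12.92956
Perpetuity value at year 2: €4.99 / 0.092 = 54.23913
PV of perpetuity: 54.23913 / (1+0.092)^2 = 45.48492
Total PV = 12.92956 + 45.48492 = 58.41448

€58.41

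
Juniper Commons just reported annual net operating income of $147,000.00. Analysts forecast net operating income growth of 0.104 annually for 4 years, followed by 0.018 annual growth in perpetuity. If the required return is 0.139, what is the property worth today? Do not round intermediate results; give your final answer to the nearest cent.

D_1 = 162288.00000
D_2 = 179165.95200
D_3 = 197799.21101
D_4 = 218370.32895
Terminal value at year 4: TV = D_4×(1+g_2)/(r−g_2) = 222300.99487/0.121 = 1837198.30474
P_0 = D_1/(1+r)^1 + D_2/(1+r)^2 + D_3/(1+r)^3 + D_4/(1+r)^4 + TV/(1+r)^4
    = 142482.87972 + 138104.56471 + 133860.78968 + 129747.42037 + 1091593.99951 = 1635789.65400

$1635789.65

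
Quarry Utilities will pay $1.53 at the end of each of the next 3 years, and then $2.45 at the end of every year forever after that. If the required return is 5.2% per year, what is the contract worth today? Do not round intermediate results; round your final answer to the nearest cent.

$44.62

PV of 3-year annuity: $1.53 × [1 − (1+0.052)^−3] / 0.052 = 4.15100
Perpetuity value at year 3: $2.45 / 0.052 = 47.11538
PV of perpetuity: 47.11538 / (1+0.052)^3 = 40.46835
Total PV = 4.15100 + 40.46835 = 44.61936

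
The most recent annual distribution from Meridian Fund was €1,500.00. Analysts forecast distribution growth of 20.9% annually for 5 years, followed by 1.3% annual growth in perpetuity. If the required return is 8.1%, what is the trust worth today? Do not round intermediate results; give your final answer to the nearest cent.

D_1 = 1813.50000
D_2 = 2192.52150
D_3 = 2650.75849
D_4 = 3204.76702
D_5 = 3874.56333
Terminal value at year 5: TV = D_5×(1+g_2)/(r−g_2) = 3924.93265/0.068 = 57719.59778
P_0 = D_1/(1+r)^1 + D_2/(1+r)^2 + D_3/(1+r)^3 + D_4/(1+r)^4 + D_5/(1+r)^5 + TV/(1+r)^5
    = 1677.61332 + 1876.25764 + 2098.42320 + 2346.89515 + 2624.78837 + 39101.62679 = 49725.60447

€49725.60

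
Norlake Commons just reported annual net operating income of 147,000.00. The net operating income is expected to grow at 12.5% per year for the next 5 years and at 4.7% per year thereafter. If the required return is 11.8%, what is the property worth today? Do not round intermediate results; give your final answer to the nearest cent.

D_1 = 165375.00000
D_2 = 186046.87500
D_3 = 209302.73438
D_4 = 235465.57617
D_5 = 264898.77319
Terminal value at year 5: TV = D_5×(1+g_2)/(r−g_2) = 277349.01553/0.071 = 3906324.16244
P_0 = D_1/(1+r)^1 + D_2/(1+r)^2 + D_3/(1+r)^3 + D_4/(1+r)^4 + D_5/(1+r)^5 + TV/(1+r)^5
    = 147920.39356 + 148846.54987 + 149778.50501 + 150716.29529 + 151659.95725 + 2236450.35551 = 2985372.05650

2985372.06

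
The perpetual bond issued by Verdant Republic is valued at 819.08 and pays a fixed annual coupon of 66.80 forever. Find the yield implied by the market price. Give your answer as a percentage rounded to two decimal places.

P = C/r ⇒ r = C/P = 66.80/819.08 = 0.081555

8.16%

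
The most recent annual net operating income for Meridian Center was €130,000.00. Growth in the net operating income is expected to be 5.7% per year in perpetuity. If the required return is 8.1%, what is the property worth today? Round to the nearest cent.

€5725416.67

D₁ = D₀ × (1 + g) = €130,000.00 × 1.057 = €137,410.0000
Growing perpetuity: P = D₁ / (r − g) = €137,410.0000 / (0.081 − 0.057) = €5,725,416.67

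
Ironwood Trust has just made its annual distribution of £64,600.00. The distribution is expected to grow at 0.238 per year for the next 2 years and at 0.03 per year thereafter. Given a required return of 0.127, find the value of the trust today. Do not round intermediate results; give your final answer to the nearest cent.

£976649.60

D_1 = 79974.80000
D_2 = 99008.80240
Terminal value at year 2: TV = D_2×(1+g_2)/(r−g_2) = 101979.06647/0.097 = 1051330.58219
P_0 = D_1/(1+r)^1 + D_2/(1+r)^2 + TV/(1+r)^2
    = 70962.55546 + 77951.76899 + 827735.27900 = 976649.60345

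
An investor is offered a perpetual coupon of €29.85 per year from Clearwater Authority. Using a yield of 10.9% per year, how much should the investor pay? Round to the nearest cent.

€273.85

Level perpetuity: PV = C / r = €29.85 / 0.109 = €273.85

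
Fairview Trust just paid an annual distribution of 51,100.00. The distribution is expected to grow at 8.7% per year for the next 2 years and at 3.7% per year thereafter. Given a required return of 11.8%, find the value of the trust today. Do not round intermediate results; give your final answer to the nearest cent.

716417.96

D_1 = 55545.70000
D_2 = 60378.17590
Terminal value at year 2: TV = D_2×(1+g_2)/(r−g_2) = 62612.16841/0.081 = 772989.73344
P_0 = D_1/(1+r)^1 + D_2/(1+r)^2 + TV/(1+r)^2
    = 49683.09481 + 48305.47769 + 618429.38726 = 716417.95976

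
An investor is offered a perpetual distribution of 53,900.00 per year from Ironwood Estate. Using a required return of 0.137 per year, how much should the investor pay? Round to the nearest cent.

Level perpetuity: PV = C / r = 53,900.00 / 0.137 = 393,430.66

393430.66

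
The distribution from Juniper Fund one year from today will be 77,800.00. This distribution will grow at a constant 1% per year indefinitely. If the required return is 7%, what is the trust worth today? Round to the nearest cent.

1296666.67

Growing perpetuity: P = D₁ / (r − g) = 77,800.0000 / (0.07 − 0.01) = 1,296,666.67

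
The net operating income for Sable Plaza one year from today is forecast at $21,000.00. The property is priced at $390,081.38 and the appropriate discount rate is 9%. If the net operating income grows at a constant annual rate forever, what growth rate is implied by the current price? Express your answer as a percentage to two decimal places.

P = D₁/(r−g) ⇒ g = r − D₁/P = 0.09 − $21,000.00/$390,081.38 = 0.036165

3.62%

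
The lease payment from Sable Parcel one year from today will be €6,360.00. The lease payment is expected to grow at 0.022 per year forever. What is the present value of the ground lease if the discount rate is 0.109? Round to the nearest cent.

Growing perpetuity: P = D₁ / (r − g) = €6,360.0000 / (0.109 − 0.022) = €73,103.45

€73103.45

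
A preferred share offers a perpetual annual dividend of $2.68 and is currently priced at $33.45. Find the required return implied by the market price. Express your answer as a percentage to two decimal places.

P = C/r ⇒ r = C/P = $2.68/$33.45 = 0.080120

8.01%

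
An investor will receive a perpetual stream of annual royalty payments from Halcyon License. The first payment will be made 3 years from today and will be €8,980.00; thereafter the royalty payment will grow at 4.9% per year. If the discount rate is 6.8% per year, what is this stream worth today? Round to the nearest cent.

€414362.30

Value at end of year 2: C₁ / (r − g) = €8,980.00 / (0.068 − 0.049) = €472,631.5789
Discount to today: PV = €472,631.5789 / (1 + 0.068)^2 = €472,631.5789 / 1.140624 = €414,362.30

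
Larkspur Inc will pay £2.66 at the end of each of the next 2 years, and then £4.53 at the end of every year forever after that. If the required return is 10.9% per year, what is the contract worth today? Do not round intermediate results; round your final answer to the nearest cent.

£38.35

PV of 2-year annuity: £2.66 × [1 − (1+0.109)^−2] / 0.109 = 4.56137
Perpetuity value at year 2: £4.53 / 0.109 = 41.55963
PV of perpetuity: 41.55963 / (1+0.109)^2 = 33.79159
Total PV = 4.56137 + 33.79159 = 38.35296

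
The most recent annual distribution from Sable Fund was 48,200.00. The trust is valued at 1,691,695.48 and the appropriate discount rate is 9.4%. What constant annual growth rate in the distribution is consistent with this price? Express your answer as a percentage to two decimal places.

6.37%

P = D₀(1+g)/(r−g) ⇒ P(r−g) = D₀(1+g) ⇒ g(P+D₀) = P·r − D₀
g = (P·r − D₀)/(P + D₀) = (1,691,695.48×0.094 − 48,200.00) / (1,691,695.48 + 48,200.00) = 0.063693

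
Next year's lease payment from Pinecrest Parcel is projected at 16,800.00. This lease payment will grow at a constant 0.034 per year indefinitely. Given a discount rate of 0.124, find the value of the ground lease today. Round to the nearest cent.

186666.67

Growing perpetuity: P = D₁ / (r − g) = 16,800.0000 / (0.124 − 0.034) = 186,666.67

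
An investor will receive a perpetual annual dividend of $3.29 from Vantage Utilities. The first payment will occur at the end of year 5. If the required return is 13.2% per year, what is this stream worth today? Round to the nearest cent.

$15.18

Value at end of year 4: C / r = $3.29 / 0.132 = $24.9242
Discount to today: PV = $24.9242 / (1 + 0.132)^4 = $24.9242 / 1.642047 = $15.18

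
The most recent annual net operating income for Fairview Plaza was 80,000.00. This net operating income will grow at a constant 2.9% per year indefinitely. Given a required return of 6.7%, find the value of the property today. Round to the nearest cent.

2166315.79

D₁ = D₀ × (1 + g) = 80,000.00 × 1.029 = 82,320.0000
Growing perpetuity: P = D₁ / (r − g) = 82,320.0000 / (0.067 − 0.029) = 2,166,315.79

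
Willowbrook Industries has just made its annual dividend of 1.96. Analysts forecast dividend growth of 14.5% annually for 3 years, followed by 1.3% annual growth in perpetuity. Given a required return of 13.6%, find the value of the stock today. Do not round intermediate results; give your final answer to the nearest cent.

22.50

D_1 = 2.24420
D_2 = 2.56961
D_3 = 2.94220
Terminal value at year 3: TV = D_3×(1+g_2)/(r−g_2) = 2.98045/0.123 = 24.23131
P_0 = D_1/(1+r)^1 + D_2/(1+r)^2 + D_3/(1+r)^3 + TV/(1+r)^3
    = 1.97553 + 1.99118 + 2.00695 + 16.52882 = 22.50248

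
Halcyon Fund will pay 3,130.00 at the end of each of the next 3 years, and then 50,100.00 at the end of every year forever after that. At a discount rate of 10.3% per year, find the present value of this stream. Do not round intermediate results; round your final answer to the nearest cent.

PV of 3-year annuity: 3,130.00 × [1 − (1+0.103)^−3] / 0.103 = 7742.91931
Perpetuity value at year 3: 50,100.00 / 0.103 = 486407.76699
PV of perpetuity: 486407.76699 / (1+0.103)^3 = 362471.58247
Total PV = 7742.91931 + 362471.58247 = 370214.50178

370214.50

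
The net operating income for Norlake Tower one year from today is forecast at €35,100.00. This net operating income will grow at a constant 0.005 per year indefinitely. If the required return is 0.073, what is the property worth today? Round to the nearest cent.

€516176.47

Growing perpetuity: P = D₁ / (r − g) = €35,100.0000 / (0.073 − 0.005) = €516,176.47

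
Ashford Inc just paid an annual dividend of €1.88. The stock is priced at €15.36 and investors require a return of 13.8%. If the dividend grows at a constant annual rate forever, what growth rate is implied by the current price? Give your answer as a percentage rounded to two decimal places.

1.39%

P = D₀(1+g)/(r−g) ⇒ P(r−g) = D₀(1+g) ⇒ g(P+D₀) = P·r − D₀
g = (P·r − D₀)/(P + D₀) = (€15.36×0.138 − €1.88) / (€15.36 + €1.88) = 0.013903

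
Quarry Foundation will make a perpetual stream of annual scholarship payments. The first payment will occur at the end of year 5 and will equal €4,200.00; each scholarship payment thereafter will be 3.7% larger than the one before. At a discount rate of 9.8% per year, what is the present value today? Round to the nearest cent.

Value at end of year 4: C₁ / (r − g) = €4,200.00 / (0.098 − 0.037) = €68,852.4590
Discount to today: PV = €68,852.4590 / (1 + 0.098)^4 = €68,852.4590 / 1.453481 = €47,370.73

€47370.73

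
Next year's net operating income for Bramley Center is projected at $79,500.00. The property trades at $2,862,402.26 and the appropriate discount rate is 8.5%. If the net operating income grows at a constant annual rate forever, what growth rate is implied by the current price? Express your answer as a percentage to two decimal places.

P = D₁/(r−g) ⇒ g = r − D₁/P = 0.085 − $79,500.00/$2,862,402.26 = 0.057226

5.72%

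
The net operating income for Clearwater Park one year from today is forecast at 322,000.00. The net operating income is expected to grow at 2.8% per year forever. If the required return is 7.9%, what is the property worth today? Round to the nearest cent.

Growing perpetuity: P = D₁ / (r − g) = 322,000.0000 / (0.079 − 0.028) = 6,313,725.49

6313725.49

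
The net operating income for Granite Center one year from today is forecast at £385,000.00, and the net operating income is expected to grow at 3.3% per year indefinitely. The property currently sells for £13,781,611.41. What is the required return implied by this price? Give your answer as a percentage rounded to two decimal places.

P = D₁/(r − g) ⇒ r = D₁/P + g = £385,000.0000/£13,781,611.41 + 0.033 = 0.027936 + 0.033 = 0.060936

6.09%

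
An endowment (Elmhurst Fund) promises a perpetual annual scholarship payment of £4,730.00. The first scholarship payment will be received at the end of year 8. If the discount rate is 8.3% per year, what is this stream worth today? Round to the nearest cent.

Value at end of year 7: C / r = £4,730.00 / 0.083 = £56,987.9518
Discount to today: PV = £56,987.9518 / (1 + 0.083)^7 = £56,987.9518 / 1.747428 = £32,612.48

£32612.48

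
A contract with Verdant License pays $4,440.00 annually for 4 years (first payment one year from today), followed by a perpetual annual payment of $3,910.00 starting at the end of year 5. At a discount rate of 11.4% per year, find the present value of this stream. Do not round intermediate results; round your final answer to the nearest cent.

$35928.60

PV of 4-year annuity: $4,440.00 × [1 − (1+0.114)^−4] / 0.114 = 13658.03657
Perpetuity value at year 4: $3,910.00 / 0.114 = 34298.24561
PV of perpetuity: 34298.24561 / (1+0.114)^4 = 22270.56026
Total PV = 13658.03657 + 22270.56026 = 35928.59683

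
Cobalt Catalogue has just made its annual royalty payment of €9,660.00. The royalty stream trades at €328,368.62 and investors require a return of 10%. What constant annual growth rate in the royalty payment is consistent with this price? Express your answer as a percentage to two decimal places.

6.86%

P = D₀(1+g)/(r−g) ⇒ P(r−g) = D₀(1+g) ⇒ g(P+D₀) = P·r − D₀
g = (P·r − D₀)/(P + D₀) = (€328,368.62×0.1 − €9,660.00) / (€328,368.62 + €9,660.00) = 0.068565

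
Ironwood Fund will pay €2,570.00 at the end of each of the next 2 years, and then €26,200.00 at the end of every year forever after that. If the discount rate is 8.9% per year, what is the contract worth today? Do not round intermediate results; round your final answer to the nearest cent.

PV of 2-year annuity: €2,570.00 × [1 − (1+0.089)^−2] / 0.089 = 4527.05534
Perpetuity value at year 2: €26,200.00 / 0.089 = 294382.02247
PV of perpetuity: 294382.02247 / (1+0.089)^2 = 248230.71897
Total PV = 4527.05534 + 248230.71897 = 252757.77431

€252757.77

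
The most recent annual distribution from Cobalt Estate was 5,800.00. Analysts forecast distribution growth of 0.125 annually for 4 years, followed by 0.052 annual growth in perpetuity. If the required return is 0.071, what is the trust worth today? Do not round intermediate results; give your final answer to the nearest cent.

D_1 = 6525.00000
D_2 = 7340.62500
D_3 = 8258.20312
D_4 = 9290.47852
Terminal value at year 4: TV = D_4×(1+g_2)/(r−g_2) = 9773.58340/0.019 = 514399.12623
P_0 = D_1/(1+r)^1 + D_2/(1+r)^2 + D_3/(1+r)^3 + D_4/(1+r)^4 + TV/(1+r)^4
    = 6092.43697 + 6399.61867 + 6722.28852 + 7061.22744 + 390969.01388 = 417244.58548

417244.59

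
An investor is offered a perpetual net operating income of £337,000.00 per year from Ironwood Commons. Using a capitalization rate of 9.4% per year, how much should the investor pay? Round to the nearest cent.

£3585106.38

Level perpetuity: PV = C / r = £337,000.00 / 0.094 = £3,585,106.38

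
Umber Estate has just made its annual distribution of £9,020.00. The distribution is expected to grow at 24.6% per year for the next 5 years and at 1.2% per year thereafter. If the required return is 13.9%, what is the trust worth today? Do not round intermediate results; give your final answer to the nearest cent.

D_1 = 11238.92000
D_2 = 14003.69432
D_3 = 17448.60312
D_4 = 21740.95949
D_5 = 27089.23553
Terminal value at year 5: TV = D_5×(1+g_2)/(r−g_2) = 27414.30635/0.127 = 215860.67994
P_0 = D_1/(1+r)^1 + D_2/(1+r)^2 + D_3/(1+r)^3 + D_4/(1+r)^4 + D_5/(1+r)^5 + TV/(1+r)^5
    = 9867.35733 + 10794.31715 + 11808.35748 + 12917.65884 + 14131.17025 + 112604.28578 = 172123.14683

£172123.15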